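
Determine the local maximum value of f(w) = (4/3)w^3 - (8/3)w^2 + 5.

Critical points: f'(w) = 4w^2 - (16/3)w vanishes at w = 0, 4/3.
f''(w) = 8w - 16/3. f''(0) = -16/3 < 0 ⇒ local maximum; f''(4/3) = 16/3 > 0 ⇒ local minimum.
So the local maximum value is f(0) = 5.

5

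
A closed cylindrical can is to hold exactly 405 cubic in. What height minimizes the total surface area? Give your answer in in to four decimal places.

8.0190

With radius r and height h, πr²h = 405 so h = 405/(πr²), and S(r) = 2πr² + 2πrh = 2πr² + 2·405/r.
S'(r) = 4πr − 2·405/r² = 0 ⇒ r³ = 405/(2π), so r ≈ 4.0095 and h = 2r ≈ 8.0190.
S''(r) = 4π + 4·405/r³ > 0, so this is the minimum; S ≈ 303.0293.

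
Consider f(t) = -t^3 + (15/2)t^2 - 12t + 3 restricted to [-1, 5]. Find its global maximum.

47/2

f'(t) = -3t^2 + 15t - 12, which vanishes at t = 1 and t = 4.
Compare values at every candidate in [-1, 5]: f(-1) = 47/2, f(1) = -5/2, f(4) = 11, f(5) = 11/2.
The maximum over the interval is 47/2, attained at t = -1.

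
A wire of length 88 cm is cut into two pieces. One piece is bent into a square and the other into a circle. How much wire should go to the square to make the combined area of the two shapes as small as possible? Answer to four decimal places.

49.2887

Let x be the length used for the square. Square side x/4; circle radius (88−x)/(2π).
A(x) = (x/4)² + π·((88−x)/(2π))² = x²/16 + (88−x)²/(4π) for 0 ≤ x ≤ 88. A'(x) = x/8 − (88−x)/(2π) = 0 gives x = 4·88/(π+4) ≈ 49.2887.
A'' = 1/8 + 1/(2π) > 0, so this gives the minimum combined area; x ≈ 49.2887 cm to the square.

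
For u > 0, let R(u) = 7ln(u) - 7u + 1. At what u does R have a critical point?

1

R'(u) = 7/u − 7 = 0 gives u = 1.
R''(u) = -7/u², which is negative for u > 0, so this is a local maximum.
R(1) = 7·ln(1) - 7 + 1 ≈ -6.0000.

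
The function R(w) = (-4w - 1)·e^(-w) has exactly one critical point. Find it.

R'(w) = (-4)·e^(-w) + (-4w - 1)·(-1)·e^(-w) = (4w - 3)·e^(-w). Since e^(-w) > 0, the only critical point is w = 3/4.
R''(3/4) has the same sign as 4 > 0, so this is a local minimum.
R(3/4) = (-4)·e^(-3/4) ≈ -1.8895.

3/4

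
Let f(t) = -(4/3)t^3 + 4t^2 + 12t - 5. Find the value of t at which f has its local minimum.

-1

Critical points: f'(t) = -4t^2 + 8t + 12 vanishes at t = -1, 3.
Since f''(t) = -8t + 8, we get f''(-1) = 16 > 0 ⇒ local minimum; f''(3) = -16 < 0 ⇒ local maximum.
The local minimum is f(-1) = -35/3.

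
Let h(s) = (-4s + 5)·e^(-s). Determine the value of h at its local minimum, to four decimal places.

Differentiating with the product rule gives h'(s) = (4s - 9)·e^(-s). Since e^(-s) > 0, the only critical point is s = 9/4.
h''(9/4) has the same sign as 4 > 0, so this is a local minimum.
h(9/4) = (-4)·e^(-9/4) ≈ -0.4216.

-0.4216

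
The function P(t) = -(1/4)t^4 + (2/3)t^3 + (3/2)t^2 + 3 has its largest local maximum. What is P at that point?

57/4

P'(t) = -t^3 + 2t^2 + 3t = 0 at t = -1, 0, 3.
Since P''(t) = -3t^2 + 4t + 3, we get P''(-1) = -4 < 0 ⇒ local maximum; P''(0) = 3 > 0 ⇒ local minimum; P''(3) = -12 < 0 ⇒ local maximum.
So the largest local maximum value is P(3) = 57/4.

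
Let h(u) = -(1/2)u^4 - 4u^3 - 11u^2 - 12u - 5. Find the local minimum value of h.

-1

Critical points: h'(u) = -2u^3 - 12u^2 - 22u - 12 vanishes at u = -3, -2, -1.
h''(u) = -6u^2 - 24u - 22. h''(-3) = -4 < 0 ⇒ local maximum; h''(-2) = 2 > 0 ⇒ local minimum; h''(-1) = -4 < 0 ⇒ local maximum.
The local minimum is h(-2) = -1.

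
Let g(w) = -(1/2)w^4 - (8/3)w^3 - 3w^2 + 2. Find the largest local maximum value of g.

13/2

g'(w) = -2w^3 - 8w^2 - 6w = 0 at w = -3, -1, 0.
Since g''(w) = -6w^2 - 16w - 6, we get g''(-3) = -12 < 0 ⇒ local maximum; g''(-1) = 4 > 0 ⇒ local minimum; g''(0) = -6 < 0 ⇒ local maximum.
Thus g has its largest local maximum at w = -3, with value 13/2.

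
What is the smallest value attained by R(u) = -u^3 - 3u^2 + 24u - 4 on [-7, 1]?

The derivative is -3u^2 - 6u + 24, whose only zero in [-7, 1] is u = -4.
Evaluating at the critical points and endpoints: R(-7) = 24, R(-4) = -84, R(1) = 16.
Hence the absolute minimum is -84 at u = -4.

-84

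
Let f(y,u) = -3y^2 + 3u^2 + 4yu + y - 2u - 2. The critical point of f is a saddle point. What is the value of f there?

∂f/∂y = -6y + 4u + 1 = 0 and ∂f/∂u = 4y + 6u - 2 = 0, so (y, u) = (7/26, 2/13).
The Hessian has f_{yy} = -6, f_{uu} = 6, f_{yu} = 4, giving D = -52 < 0, so the point is a saddle point.
f(7/26, 2/13) = -105/52.

-105/52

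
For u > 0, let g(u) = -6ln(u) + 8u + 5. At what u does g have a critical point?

3/4

g'(u) = -6/u + 8 = 0 gives u = 3/4.
g''(u) = 6/u², which is positive for u > 0, so this is a local minimum.
g(3/4) = -6·ln(3/4) + 6 + 5 ≈ 12.7261.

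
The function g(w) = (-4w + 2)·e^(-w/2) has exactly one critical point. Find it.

By the product rule, g'(w) = (2w - 5)·e^(-w/2). Since e^(-w/2) > 0, the only critical point is w = 5/2.
g''(5/2) has the same sign as 2 > 0, so this is a local minimum.
g(5/2) = (-8)·e^(-5/4) ≈ -2.2920.

5/2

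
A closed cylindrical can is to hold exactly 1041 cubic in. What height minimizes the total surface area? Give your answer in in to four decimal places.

With radius r and height h, πr²h = 1041 so h = 1041/(πr²), and S(r) = 2πr² + 2πrh = 2πr² + 2·1041/r.
S'(r) = 4πr − 2·1041/r² = 0 ⇒ r³ = 1041/(2π), so r ≈ 5.4923 and h = 2r ≈ 10.9847.
S''(r) = 4π + 4·1041/r³ > 0, so this is the minimum; S ≈ 568.6107.

10.9847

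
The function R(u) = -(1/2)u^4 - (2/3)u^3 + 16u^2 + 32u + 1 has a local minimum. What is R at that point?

R'(u) = -2u^3 - 2u^2 + 32u + 32 = 0 at u = -4, -1, 4.
Since R''(u) = -6u^2 - 4u + 32, we get R''(-4) = -48 < 0 ⇒ local maximum; R''(-1) = 30 > 0 ⇒ local minimum; R''(4) = -80 < 0 ⇒ local maximum.
The local minimum is R(-1) = -89/6.

-89/6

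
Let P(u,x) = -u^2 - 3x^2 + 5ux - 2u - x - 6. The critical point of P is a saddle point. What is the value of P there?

∂P/∂u = -2u + 5x - 2 = 0 and ∂P/∂x = 5u - 6x - 1 = 0, so (u, x) = (17/13, 12/13).
The Hessian has P_{uu} = -2, P_{xx} = -6, P_{ux} = 5, giving D = -13 < 0, so the point is a saddle point.
P(17/13, 12/13) = -101/13.

-101/13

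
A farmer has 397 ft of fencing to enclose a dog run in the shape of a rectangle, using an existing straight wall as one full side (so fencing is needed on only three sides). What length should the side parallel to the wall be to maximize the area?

397/2

Let the sides perpendicular to the wall have length x and the parallel side y, so 2x + y = 397 and the area is A = xy = x(397 − 2x).
A'(x) = 397 − 4x = 0 gives x = 397/4, and A''(x) = −4 < 0 confirms a maximum.
Then y = 397 − 2·397/4 = 397/2 and A = 157609/8.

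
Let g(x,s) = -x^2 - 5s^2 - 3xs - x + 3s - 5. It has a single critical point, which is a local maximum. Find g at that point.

∂g/∂x = -2x - 3s - 1 = 0 and ∂g/∂s = -3x - 10s + 3 = 0, so (x, s) = (-19/11, 9/11).
The Hessian has g_{xx} = -2, g_{ss} = -10, g_{xs} = -3, giving D = 11 > 0 with g_{xx} < 0, so the point is a local maximum.
g(-19/11, 9/11) = -32/11.

-32/11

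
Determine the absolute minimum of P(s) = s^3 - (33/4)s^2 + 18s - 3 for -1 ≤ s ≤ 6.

The derivative is 3s^2 - (33/2)s + 18, which vanishes at s = 3/2 and s = 4.
Compare values at every candidate in [-1, 6]: P(-1) = -121/4; P(3/2) = 141/16; P(4) = 1; P(6) = 24.
The minimum over the interval is -121/4, attained at s = -1.

-121/4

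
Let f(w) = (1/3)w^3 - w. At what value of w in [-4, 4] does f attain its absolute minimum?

-4

The derivative is w^2 - 1, which vanishes at w = -1 and w = 1.
Candidates: f(-4) = -52/3,  f(-1) = 2/3,  f(1) = -2/3,  f(4) = 52/3.
The minimum over the interval is -52/3, attained at w = -4.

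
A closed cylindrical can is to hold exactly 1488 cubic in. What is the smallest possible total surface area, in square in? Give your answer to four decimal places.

721.5224

With radius r and height h, πr²h = 1488 so h = 1488/(πr²), and S(r) = 2πr² + 2πrh = 2πr² + 2·1488/r.
S'(r) = 4πr − 2·1488/r² = 0 ⇒ r³ = 1488/(2π), so r ≈ 6.1869 and h = 2r ≈ 12.3738.
S''(r) = 4π + 4·1488/r³ > 0, so this is the minimum; S ≈ 721.5224.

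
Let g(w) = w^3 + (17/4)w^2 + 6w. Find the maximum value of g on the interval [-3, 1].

The derivative is 3w^2 + (17/2)w + 6, which vanishes at w = -3/2 and w = -4/3.
Compare values at every candidate in [-3, 1]: g(-3) = -27/4, g(-3/2) = -45/16, g(-4/3) = -76/27, g(1) = 45/4.
The maximum over the interval is 45/4, attained at w = 1.

45/4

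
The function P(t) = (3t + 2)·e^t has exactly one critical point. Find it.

By the product rule, P'(t) = (3t + 5)·e^t. Since e^t > 0, the only critical point is t = -5/3.
P''(-5/3) has the same sign as 3 > 0, so this is a local minimum.
P(-5/3) = (-3)·e^(-5/3) ≈ -0.5666.

-5/3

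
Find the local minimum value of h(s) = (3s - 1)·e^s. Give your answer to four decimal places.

By the product rule, h'(s) = (3s + 2)·e^s. Since e^s > 0, the only critical point is s = -2/3.
h''(-2/3) has the same sign as 3 > 0, so this is a local minimum.
h(-2/3) = (-3)·e^(-2/3) ≈ -1.5403.

-1.5403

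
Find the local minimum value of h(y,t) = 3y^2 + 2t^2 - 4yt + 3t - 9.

∂h/∂y = 6y - 4t = 0 and ∂h/∂t = -4y + 4t + 3 = 0, so (y, t) = (-3/2, -9/4).
The Hessian has h_{yy} = 6, h_{tt} = 4, h_{yt} = -4, giving D = 8 > 0 with h_{yy} > 0, so the point is a local minimum.
h(-3/2, -9/4) = -99/8.

-99/8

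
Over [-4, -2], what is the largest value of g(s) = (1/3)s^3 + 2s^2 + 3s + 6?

The derivative is s^2 + 4s + 3, whose only zero in [-4, -2] is s = -3.
Compare values at every candidate in [-4, -2]: g(-4) = 14/3; g(-3) = 6; g(-2) = 16/3.
So the maximum is g(-3) = 6.

6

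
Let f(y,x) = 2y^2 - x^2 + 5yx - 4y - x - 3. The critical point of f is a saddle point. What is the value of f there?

-133/33

∂f/∂y = 4y + 5x - 4 = 0 and ∂f/∂x = 5y - 2x - 1 = 0, so (y, x) = (13/33, 16/33).
The Hessian has f_{yy} = 4, f_{xx} = -2, f_{yx} = 5, giving D = -33 < 0, so the point is a saddle point.
f(13/33, 16/33) = -133/33.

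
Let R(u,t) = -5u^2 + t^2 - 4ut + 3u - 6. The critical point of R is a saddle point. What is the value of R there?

-23/4

∂R/∂u = -10u - 4t + 3 = 0 and ∂R/∂t = -4u + 2t = 0, so (u, t) = (1/6, 1/3).
The Hessian has R_{uu} = -10, R_{tt} = 2, R_{ut} = -4, giving D = -36 < 0, so the point is a saddle point.
R(1/6, 1/3) = -23/4.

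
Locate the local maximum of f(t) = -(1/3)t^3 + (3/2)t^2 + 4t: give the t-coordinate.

f'(t) = -t^2 + 3t + 4. Setting f'(t) = 0 gives t ∈ {-1, 4}.
f''(t) = -2t + 3. f''(-1) = 5 > 0 ⇒ local minimum; f''(4) = -5 < 0 ⇒ local maximum.
The local maximum is f(4) = 56/3.

4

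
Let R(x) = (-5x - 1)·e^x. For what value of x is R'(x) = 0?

-6/5

Differentiating with the product rule gives R'(x) = (-5x - 6)·e^x. Since e^x > 0, the only critical point is x = -6/5.
R''(-6/5) has the same sign as -5 < 0, so this is a local maximum.
R(-6/5) = (5)·e^(-6/5) ≈ 1.5060.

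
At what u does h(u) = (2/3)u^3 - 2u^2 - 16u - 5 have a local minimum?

h'(u) = 2u^2 - 4u - 16. Setting h'(u) = 0 gives u ∈ {-2, 4}.
Since h''(u) = 4u - 4, we get h''(-2) = -12 < 0 ⇒ local maximum; h''(4) = 12 > 0 ⇒ local minimum.
So the local minimum value is h(4) = -175/3.

4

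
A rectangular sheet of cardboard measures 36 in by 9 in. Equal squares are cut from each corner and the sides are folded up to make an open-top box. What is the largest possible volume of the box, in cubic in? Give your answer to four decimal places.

320.5485

With cut size x, the volume is V(x) = x(36 − 2x)(9 − 2x) for 0 < x < 4.5.
V'(x) = 12x^2 − 180x + 324. Setting V'(x) = 0 gives x ≈ 2.0917 (the root in (0, 4.5)).
V''(x) = 24x − 180 is negative there, so this is the maximum; V ≈ 320.5485.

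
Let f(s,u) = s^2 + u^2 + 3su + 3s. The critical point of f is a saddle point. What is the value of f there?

∂f/∂s = 2s + 3u + 3 = 0 and ∂f/∂u = 3s + 2u = 0, so (s, u) = (6/5, -9/5).
The Hessian has f_{ss} = 2, f_{uu} = 2, f_{su} = 3, giving D = -5 < 0, so the point is a saddle point.
f(6/5, -9/5) = 9/5.

9/5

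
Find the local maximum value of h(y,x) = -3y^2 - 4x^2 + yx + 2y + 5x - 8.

∂h/∂y = -6y + x + 2 = 0 and ∂h/∂x = y - 8x + 5 = 0, so (y, x) = (21/47, 32/47).
The Hessian has h_{yy} = -6, h_{xx} = -8, h_{yx} = 1, giving D = 47 > 0 with h_{yy} < 0, so the point is a local maximum.
h(21/47, 32/47) = -275/47.

-275/47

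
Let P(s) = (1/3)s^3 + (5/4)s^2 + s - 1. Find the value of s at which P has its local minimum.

-1/2

Critical points: P'(s) = s^2 + (5/2)s + 1 vanishes at s = -2, -1/2.
Second-derivative test with P''(s) = 2s + 5/2: P''(-2) = -3/2 < 0 ⇒ local maximum; P''(-1/2) = 3/2 > 0 ⇒ local minimum.
So the local minimum value is P(-1/2) = -59/48.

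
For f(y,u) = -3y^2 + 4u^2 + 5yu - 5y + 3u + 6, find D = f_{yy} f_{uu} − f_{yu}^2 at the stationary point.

-73

∂f/∂y = -6y + 5u - 5 = 0 and ∂f/∂u = 5y + 8u + 3 = 0, so (y, u) = (-55/73, 7/73).
The Hessian has f_{yy} = -6, f_{uu} = 8, f_{yu} = 5, giving D = -73 < 0, so the point is a saddle point.
D = (-6)·(8) − (5)^2 = -73.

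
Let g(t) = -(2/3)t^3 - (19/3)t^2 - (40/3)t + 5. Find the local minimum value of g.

-10/3

g'(t) = -2t^2 - (38/3)t - 40/3. Setting g'(t) = 0 gives t ∈ {-5, -4/3}.
Since g''(t) = -4t - 38/3, we get g''(-5) = 22/3 > 0 ⇒ local minimum; g''(-4/3) = -22/3 < 0 ⇒ local maximum.
The local minimum is g(-5) = -10/3.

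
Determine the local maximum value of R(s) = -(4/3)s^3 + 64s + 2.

518/3

Critical points: R'(s) = -4s^2 + 64 vanishes at s = -4, 4.
Second-derivative test with R''(s) = -8s: R''(-4) = 32 > 0 ⇒ local minimum; R''(4) = -32 < 0 ⇒ local maximum.
The local maximum is R(4) = 518/3.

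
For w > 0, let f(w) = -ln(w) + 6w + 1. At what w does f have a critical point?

1/6

f'(w) = -1/w + 6 = 0 gives w = 1/6.
f''(w) = 1/w², which is positive for w > 0, so this is a local minimum.
f(1/6) = -1·ln(1/6) + 1 + 1 ≈ 3.7918.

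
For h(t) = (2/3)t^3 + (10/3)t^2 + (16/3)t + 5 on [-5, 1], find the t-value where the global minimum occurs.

-5

The derivative is 2t^2 + (20/3)t + 16/3, which vanishes at t = -2 and t = -4/3.
Evaluating at the critical points and endpoints: h(-5) = -65/3,  h(-2) = 7/3,  h(-4/3) = 181/81,  h(1) = 43/3.
So the minimum is h(-5) = -65/3.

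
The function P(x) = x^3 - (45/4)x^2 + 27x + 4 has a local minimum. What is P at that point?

-23

P'(x) = 3x^2 - (45/2)x + 27 = 0 at x = 3/2, 6.
Since P''(x) = 6x - 45/2, we get P''(3/2) = -27/2 < 0 ⇒ local maximum; P''(6) = 27/2 > 0 ⇒ local minimum.
So the local minimum value is P(6) = -23.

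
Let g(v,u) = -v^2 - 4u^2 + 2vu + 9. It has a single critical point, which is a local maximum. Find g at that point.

∂g/∂v = -2v + 2u = 0 and ∂g/∂u = 2v - 8u = 0, so (v, u) = (0, 0).
The Hessian has g_{vv} = -2, g_{uu} = -8, g_{vu} = 2, giving D = 12 > 0 with g_{vv} < 0, so the point is a local maximum.
g(0, 0) = 9.

9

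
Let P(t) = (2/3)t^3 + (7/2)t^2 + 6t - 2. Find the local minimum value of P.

P'(t) = 2t^2 + 7t + 6. Setting P'(t) = 0 gives t ∈ {-2, -3/2}.
Since P''(t) = 4t + 7, we get P''(-2) = -1 < 0 ⇒ local maximum; P''(-3/2) = 1 > 0 ⇒ local minimum.
Thus P has its local minimum at t = -3/2, with value -43/8.

-43/8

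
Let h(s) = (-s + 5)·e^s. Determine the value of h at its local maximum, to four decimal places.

Differentiating with the product rule gives h'(s) = (-s + 4)·e^s. Since e^s > 0, the only critical point is s = 4.
h''(4) has the same sign as -1 < 0, so this is a local maximum.
h(4) = (1)·e^(4) ≈ 54.5982.

54.5982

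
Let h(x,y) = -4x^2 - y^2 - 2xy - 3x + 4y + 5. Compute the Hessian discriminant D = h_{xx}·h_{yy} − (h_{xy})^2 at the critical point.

12

∂h/∂x = -8x - 2y - 3 = 0 and ∂h/∂y = -2x - 2y + 4 = 0, so (x, y) = (-7/6, 19/6).
The Hessian has h_{xx} = -8, h_{yy} = -2, h_{xy} = -2, giving D = 12 > 0 with h_{xx} < 0, so the point is a local maximum.
D = (-8)·(-2) − (-2)^2 = 12.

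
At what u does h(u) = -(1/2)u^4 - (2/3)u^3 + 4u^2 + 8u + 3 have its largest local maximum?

h'(u) = -2u^3 - 2u^2 + 8u + 8. Setting h'(u) = 0 gives u ∈ {-2, -1, 2}.
Since h''(u) = -6u^2 - 4u + 8, we get h''(-2) = -8 < 0 ⇒ local maximum; h''(-1) = 6 > 0 ⇒ local minimum; h''(2) = -24 < 0 ⇒ local maximum.
So the largest local maximum value is h(2) = 65/3.

2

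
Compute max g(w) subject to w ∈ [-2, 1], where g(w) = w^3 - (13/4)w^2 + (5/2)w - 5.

Differentiating, g'(w) = 3w^2 - (13/2)w + 5/2; whose only zero in [-2, 1] is w = 1/2.
Evaluating at the critical points and endpoints: g(-2) = -31,  g(1/2) = -71/16,  g(1) = -19/4.
The maximum over the interval is -71/16, attained at w = 1/2.

-71/16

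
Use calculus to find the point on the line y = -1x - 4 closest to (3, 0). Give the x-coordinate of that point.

-1/2

Minimize D(x)^2 = (x - 3)^2 + (-x - 4)^2.
d/dx[D^2] = 2(x - 3) + 2·(-1)·(-x - 4) = 0 ⇒ x = -1/2.
Then y = -7/2 and the distance is √(49/2) ≈ 4.9497.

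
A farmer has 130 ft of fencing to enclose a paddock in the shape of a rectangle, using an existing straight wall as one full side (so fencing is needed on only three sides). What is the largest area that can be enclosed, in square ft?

4225/2

Let the sides perpendicular to the wall have length x and the parallel side y, so 2x + y = 130 and the area is A = xy = x(130 − 2x).
A'(x) = 130 − 4x = 0 gives x = 65/2, and A''(x) = −4 < 0 confirms a maximum.
Then y = 130 − 2·65/2 = 65 and A = 4225/2.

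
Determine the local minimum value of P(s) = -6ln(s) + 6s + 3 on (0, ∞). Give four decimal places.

9.0000

P'(s) = -6/s + 6 = 0 gives s = 1.
P''(s) = 6/s², which is positive for s > 0, so this is a local minimum.
P(1) = -6·ln(1) + 6 + 3 ≈ 9.0000.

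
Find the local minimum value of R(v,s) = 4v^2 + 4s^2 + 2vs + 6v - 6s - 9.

-15

∂R/∂v = 8v + 2s + 6 = 0 and ∂R/∂s = 2v + 8s - 6 = 0, so (v, s) = (-1, 1).
The Hessian has R_{vv} = 8, R_{ss} = 8, R_{vs} = 2, giving D = 60 > 0 with R_{vv} > 0, so the point is a local minimum.
R(-1, 1) = -15.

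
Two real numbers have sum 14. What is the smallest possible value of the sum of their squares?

98

With a + b = 14, a^2 + b^2 = a^2 + (14 − a)^2.
The derivative 2a − 2(14 − a) = 4a − 28 vanishes at a = 7; second derivative 4 > 0, a minimum.
The minimum is 2·(7)^2 = 98.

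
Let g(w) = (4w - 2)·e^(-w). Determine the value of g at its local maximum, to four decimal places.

0.8925

Differentiating with the product rule gives g'(w) = (-4w + 6)·e^(-w). Since e^(-w) > 0, the only critical point is w = 3/2.
g''(3/2) has the same sign as -4 < 0, so this is a local maximum.
g(3/2) = (4)·e^(-3/2) ≈ 0.8925.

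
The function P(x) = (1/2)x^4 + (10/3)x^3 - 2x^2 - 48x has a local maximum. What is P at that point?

153/2

P'(x) = 2x^3 + 10x^2 - 4x - 48 = 0 at x = -4, -3, 2.
Second-derivative test with P''(x) = 6x^2 + 20x - 4: P''(-4) = 12 > 0 ⇒ local minimum; P''(-3) = -10 < 0 ⇒ local maximum; P''(2) = 60 > 0 ⇒ local minimum.
So the local maximum value is P(-3) = 153/2.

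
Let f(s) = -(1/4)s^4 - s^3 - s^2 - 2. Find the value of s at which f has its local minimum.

-1

Critical points: f'(s) = -s^3 - 3s^2 - 2s vanishes at s = -2, -1, 0.
Since f''(s) = -3s^2 - 6s - 2, we get f''(-2) = -2 < 0 ⇒ local maximum; f''(-1) = 1 > 0 ⇒ local minimum; f''(0) = -2 < 0 ⇒ local maximum.
Thus f has its local minimum at s = -1, with value -9/4.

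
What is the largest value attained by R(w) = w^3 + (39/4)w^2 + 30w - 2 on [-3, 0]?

R'(w) = 3w^2 + (39/2)w + 30, whose only zero in [-3, 0] is w = -5/2.
Compare values at every candidate in [-3, 0]: R(-3) = -125/4, R(-5/2) = -507/16, R(0) = -2.
So the maximum is R(0) = -2.

-2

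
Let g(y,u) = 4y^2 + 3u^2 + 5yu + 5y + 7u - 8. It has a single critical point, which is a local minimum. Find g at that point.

-280/23

∂g/∂y = 8y + 5u + 5 = 0 and ∂g/∂u = 5y + 6u + 7 = 0, so (y, u) = (5/23, -31/23).
The Hessian has g_{yy} = 8, g_{uu} = 6, g_{yu} = 5, giving D = 23 > 0 with g_{yy} > 0, so the point is a local minimum.
g(5/23, -31/23) = -280/23.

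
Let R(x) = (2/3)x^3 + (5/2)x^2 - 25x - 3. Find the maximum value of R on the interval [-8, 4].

Differentiating, R'(x) = 2x^2 + 5x - 25; which vanishes at x = -5 and x = 5/2.
Candidates: R(-8) = 47/3, R(-5) = 607/6, R(5/2) = -947/24, R(4) = -61/3.
The maximum over the interval is 607/6, attained at x = -5.

607/6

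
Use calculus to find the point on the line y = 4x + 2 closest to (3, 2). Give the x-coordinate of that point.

3/17

Minimize D(x)^2 = (x - 3)^2 + (4x)^2.
d/dx[D^2] = 2(x - 3) + 2·4·(4x) = 0 ⇒ x = 3/17.
Then y = 46/17 and the distance is √(144/17) ≈ 2.9104.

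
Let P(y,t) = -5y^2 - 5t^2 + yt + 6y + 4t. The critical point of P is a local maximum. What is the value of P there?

∂P/∂y = -10y + t + 6 = 0 and ∂P/∂t = y - 10t + 4 = 0, so (y, t) = (64/99, 46/99).
The Hessian has P_{yy} = -10, P_{tt} = -10, P_{yt} = 1, giving D = 99 > 0 with P_{yy} < 0, so the point is a local maximum.
P(64/99, 46/99) = 284/99.

284/99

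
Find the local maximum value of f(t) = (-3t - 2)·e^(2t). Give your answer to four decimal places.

0.1455

Differentiating with the product rule gives f'(t) = (-6t - 7)·e^(2t). Since e^(2t) > 0, the only critical point is t = -7/6.
f''(-7/6) has the same sign as -6 < 0, so this is a local maximum.
f(-7/6) = (3/2)·e^(-7/3) ≈ 0.1455.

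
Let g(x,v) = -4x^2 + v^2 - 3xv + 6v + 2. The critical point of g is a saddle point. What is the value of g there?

-94/25

∂g/∂x = -8x - 3v = 0 and ∂g/∂v = -3x + 2v + 6 = 0, so (x, v) = (18/25, -48/25).
The Hessian has g_{xx} = -8, g_{vv} = 2, g_{xv} = -3, giving D = -25 < 0, so the point is a saddle point.
g(18/25, -48/25) = -94/25.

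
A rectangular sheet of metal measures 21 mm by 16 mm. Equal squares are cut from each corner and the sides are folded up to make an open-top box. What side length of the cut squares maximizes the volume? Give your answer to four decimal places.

With cut size x, the volume is V(x) = x(21 − 2x)(16 − 2x) for 0 < x < 8.
V'(x) = 12x^2 − 148x + 336. Setting V'(x) = 0 gives x ≈ 3.0000 (the root in (0, 8)).
V''(x) = 24x − 148 is negative there, so this is the maximum; V ≈ 450.0000.

3.0000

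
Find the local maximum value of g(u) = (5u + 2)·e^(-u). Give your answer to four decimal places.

By the product rule, g'(u) = (-5u + 3)·e^(-u). Since e^(-u) > 0, the only critical point is u = 3/5.
g''(3/5) has the same sign as -5 < 0, so this is a local maximum.
g(3/5) = (5)·e^(-3/5) ≈ 2.7441.

2.7441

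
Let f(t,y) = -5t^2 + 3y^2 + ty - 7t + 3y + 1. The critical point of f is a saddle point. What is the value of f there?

184/61

∂f/∂t = -10t + y - 7 = 0 and ∂f/∂y = t + 6y + 3 = 0, so (t, y) = (-45/61, -23/61).
The Hessian has f_{tt} = -10, f_{yy} = 6, f_{ty} = 1, giving D = -61 < 0, so the point is a saddle point.
f(-45/61, -23/61) = 184/61.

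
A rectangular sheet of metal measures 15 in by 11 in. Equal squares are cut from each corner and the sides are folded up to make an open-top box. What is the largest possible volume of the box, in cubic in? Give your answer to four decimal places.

154.2261

With cut size x, the volume is V(x) = x(15 − 2x)(11 − 2x) for 0 < x < 5.5.
V'(x) = 12x^2 − 104x + 165. Setting V'(x) = 0 gives x ≈ 2.0911 (the root in (0, 5.5)).
V''(x) = 24x − 104 is negative there, so this is the maximum; V ≈ 154.2261.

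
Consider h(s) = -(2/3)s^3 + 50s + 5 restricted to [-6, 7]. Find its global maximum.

h'(s) = -2s^2 + 50, which vanishes at s = -5 and s = 5.
Compare values at every candidate in [-6, 7]: h(-6) = -151,  h(-5) = -485/3,  h(5) = 515/3,  h(7) = 379/3.
Hence the absolute maximum is 515/3 at s = 5.

515/3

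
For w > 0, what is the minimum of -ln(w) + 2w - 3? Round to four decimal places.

-1.3069

R'(w) = -1/w + 2 = 0 gives w = 1/2.
R''(w) = 1/w², which is positive for w > 0, so this is a local minimum.
R(1/2) = -1·ln(1/2) + 1 - 3 ≈ -1.3069.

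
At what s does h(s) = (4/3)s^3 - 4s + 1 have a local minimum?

1

h'(s) = 4s^2 - 4. Setting h'(s) = 0 gives s ∈ {-1, 1}.
h''(s) = 8s. h''(-1) = -8 < 0 ⇒ local maximum; h''(1) = 8 > 0 ⇒ local minimum.
Thus h has its local minimum at s = 1, with value -5/3.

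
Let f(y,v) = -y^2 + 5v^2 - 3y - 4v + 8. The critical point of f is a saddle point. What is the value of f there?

∂f/∂y = -2y - 3 = 0 and ∂f/∂v = 10v - 4 = 0, so (y, v) = (-3/2, 2/5).
The Hessian has f_{yy} = -2, f_{vv} = 10, f_{yv} = 0, giving D = -20 < 0, so the point is a saddle point.
f(-3/2, 2/5) = 189/20.

189/20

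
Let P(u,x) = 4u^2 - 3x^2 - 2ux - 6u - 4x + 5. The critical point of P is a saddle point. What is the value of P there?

66/13

∂P/∂u = 8u - 2x - 6 = 0 and ∂P/∂x = -2u - 6x - 4 = 0, so (u, x) = (7/13, -11/13).
The Hessian has P_{uu} = 8, P_{xx} = -6, P_{ux} = -2, giving D = -52 < 0, so the point is a saddle point.
P(7/13, -11/13) = 66/13.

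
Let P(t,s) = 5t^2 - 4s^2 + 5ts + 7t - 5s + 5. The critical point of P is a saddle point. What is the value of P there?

629/105

∂P/∂t = 10t + 5s + 7 = 0 and ∂P/∂s = 5t - 8s - 5 = 0, so (t, s) = (-31/105, -17/21).
The Hessian has P_{tt} = 10, P_{ss} = -8, P_{ts} = 5, giving D = -105 < 0, so the point is a saddle point.
P(-31/105, -17/21) = 629/105.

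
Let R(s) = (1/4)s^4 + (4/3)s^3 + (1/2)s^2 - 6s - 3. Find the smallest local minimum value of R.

-83/12

R'(s) = s^3 + 4s^2 + s - 6 = 0 at s = -3, -2, 1.
R''(s) = 3s^2 + 8s + 1. R''(-3) = 4 > 0 ⇒ local minimum; R''(-2) = -3 < 0 ⇒ local maximum; R''(1) = 12 > 0 ⇒ local minimum.
Thus R has its smallest local minimum at s = 1, with value -83/12.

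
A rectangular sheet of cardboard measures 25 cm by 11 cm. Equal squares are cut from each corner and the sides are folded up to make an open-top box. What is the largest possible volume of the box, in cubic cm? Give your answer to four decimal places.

300.5887

With cut size x, the volume is V(x) = x(25 − 2x)(11 − 2x) for 0 < x < 5.5.
V'(x) = 12x^2 − 144x + 275. Setting V'(x) = 0 gives x ≈ 2.3829 (the root in (0, 5.5)).
V''(x) = 24x − 144 is negative there, so this is the maximum; V ≈ 300.5887.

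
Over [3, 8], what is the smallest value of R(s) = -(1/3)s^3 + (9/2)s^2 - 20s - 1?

-131/3

R'(s) = -s^2 + 9s - 20, which vanishes at s = 4 and s = 5.
Compare values at every candidate in [3, 8]: R(3) = -59/2,  R(4) = -91/3,  R(5) = -181/6,  R(8) = -131/3.
Hence the absolute minimum is -131/3 at s = 8.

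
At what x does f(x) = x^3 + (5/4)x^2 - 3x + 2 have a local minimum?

2/3

Critical points: f'(x) = 3x^2 + (5/2)x - 3 vanishes at x = -3/2, 2/3.
Second-derivative test with f''(x) = 6x + 5/2: f''(-3/2) = -13/2 < 0 ⇒ local maximum; f''(2/3) = 13/2 > 0 ⇒ local minimum.
So the local minimum value is f(2/3) = 23/27.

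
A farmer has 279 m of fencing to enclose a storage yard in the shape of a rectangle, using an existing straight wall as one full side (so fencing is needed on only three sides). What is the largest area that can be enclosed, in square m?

77841/8

Let the sides perpendicular to the wall have length x and the parallel side y, so 2x + y = 279 and the area is A = xy = x(279 − 2x).
A'(x) = 279 − 4x = 0 gives x = 279/4, and A''(x) = −4 < 0 confirms a maximum.
Then y = 279 − 2·279/4 = 279/2 and A = 77841/8.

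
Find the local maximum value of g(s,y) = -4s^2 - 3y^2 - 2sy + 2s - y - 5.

-50/11

∂g/∂s = -8s - 2y + 2 = 0 and ∂g/∂y = -2s - 6y - 1 = 0, so (s, y) = (7/22, -3/11).
The Hessian has g_{ss} = -8, g_{yy} = -6, g_{sy} = -2, giving D = 44 > 0 with g_{ss} < 0, so the point is a local maximum.
g(7/22, -3/11) = -50/11.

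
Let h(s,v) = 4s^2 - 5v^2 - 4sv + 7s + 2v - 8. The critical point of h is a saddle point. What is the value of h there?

∂h/∂s = 8s - 4v + 7 = 0 and ∂h/∂v = -4s - 10v + 2 = 0, so (s, v) = (-31/48, 11/24).
The Hessian has h_{ss} = 8, h_{vv} = -10, h_{sv} = -4, giving D = -96 < 0, so the point is a saddle point.
h(-31/48, 11/24) = -941/96.

-941/96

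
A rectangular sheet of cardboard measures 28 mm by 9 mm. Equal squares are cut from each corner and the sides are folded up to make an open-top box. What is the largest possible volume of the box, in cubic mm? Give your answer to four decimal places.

240.0803

With cut size x, the volume is V(x) = x(28 − 2x)(9 − 2x) for 0 < x < 4.5.
V'(x) = 12x^2 − 148x + 252. Setting V'(x) = 0 gives x ≈ 2.0402 (the root in (0, 4.5)).
V''(x) = 24x − 148 is negative there, so this is the maximum; V ≈ 240.0803.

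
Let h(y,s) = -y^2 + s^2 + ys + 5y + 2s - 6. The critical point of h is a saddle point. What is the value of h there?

∂h/∂y = -2y + s + 5 = 0 and ∂h/∂s = y + 2s + 2 = 0, so (y, s) = (8/5, -9/5).
The Hessian has h_{yy} = -2, h_{ss} = 2, h_{ys} = 1, giving D = -5 < 0, so the point is a saddle point.
h(8/5, -9/5) = -19/5.

-19/5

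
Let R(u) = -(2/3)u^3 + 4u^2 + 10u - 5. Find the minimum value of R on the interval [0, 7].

-5

R'(u) = -2u^2 + 8u + 10, whose only zero in [0, 7] is u = 5.
Compare values at every candidate in [0, 7]: R(0) = -5; R(5) = 185/3; R(7) = 97/3.
So the minimum is R(0) = -5.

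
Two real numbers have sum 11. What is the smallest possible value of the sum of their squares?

121/2

With a + b = 11, a^2 + b^2 = a^2 + (11 − a)^2.
The derivative 2a − 2(11 − a) = 4a − 22 vanishes at a = 11/2; second derivative 4 > 0, a minimum.
The minimum is 2·(11/2)^2 = 121/2.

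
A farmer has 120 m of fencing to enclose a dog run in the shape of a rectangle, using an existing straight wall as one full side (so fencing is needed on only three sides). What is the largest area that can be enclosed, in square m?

Let the sides perpendicular to the wall have length x and the parallel side y, so 2x + y = 120 and the area is A = xy = x(120 − 2x).
A'(x) = 120 − 4x = 0 gives x = 30, and A''(x) = −4 < 0 confirms a maximum.
Then y = 120 − 2·30 = 60 and A = 1800.

1800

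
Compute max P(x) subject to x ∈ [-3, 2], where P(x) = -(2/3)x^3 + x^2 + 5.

32

P'(x) = -2x^2 + 2x, which vanishes at x = 0 and x = 1.
Candidates: P(-3) = 32, P(0) = 5, P(1) = 16/3, P(2) = 11/3.
The maximum over the interval is 32, attained at x = -3.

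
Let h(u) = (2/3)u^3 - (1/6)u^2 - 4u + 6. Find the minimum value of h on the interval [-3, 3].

-3/2

Differentiating, h'(u) = 2u^2 - (1/3)u - 4; which vanishes at u = -4/3 and u = 3/2.
Compare values at every candidate in [-3, 3]: h(-3) = -3/2, h(-4/3) = 766/81, h(3/2) = 15/8, h(3) = 21/2.
So the minimum is h(-3) = -3/2.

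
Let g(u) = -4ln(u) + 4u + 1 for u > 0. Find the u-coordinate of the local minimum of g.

1

g'(u) = -4/u + 4 = 0 gives u = 1.
g''(u) = 4/u², which is positive for u > 0, so this is a local minimum.
g(1) = -4·ln(1) + 4 + 1 ≈ 5.0000.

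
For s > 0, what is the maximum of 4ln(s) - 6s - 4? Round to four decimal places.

-9.6219

h'(s) = 4/s − 6 = 0 gives s = 2/3.
h''(s) = -4/s², which is negative for s > 0, so this is a local maximum.
h(2/3) = 4·ln(2/3) - 4 - 4 ≈ -9.6219.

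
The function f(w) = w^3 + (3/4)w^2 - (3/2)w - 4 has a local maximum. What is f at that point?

f'(w) = 3w^2 + (3/2)w - 3/2 = 0 at w = -1, 1/2.
Since f''(w) = 6w + 3/2, we get f''(-1) = -9/2 < 0 ⇒ local maximum; f''(1/2) = 9/2 > 0 ⇒ local minimum.
So the local maximum value is f(-1) = -11/4.

-11/4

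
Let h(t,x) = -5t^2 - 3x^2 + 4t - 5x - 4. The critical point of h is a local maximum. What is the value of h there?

-67/60

∂h/∂t = -10t + 4 = 0 and ∂h/∂x = -6x - 5 = 0, so (t, x) = (2/5, -5/6).
The Hessian has h_{tt} = -10, h_{xx} = -6, h_{tx} = 0, giving D = 60 > 0 with h_{tt} < 0, so the point is a local maximum.
h(2/5, -5/6) = -67/60.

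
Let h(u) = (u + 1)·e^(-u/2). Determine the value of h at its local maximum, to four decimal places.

Differentiating with the product rule gives h'(u) = (-(1/2)u + 1/2)·e^(-u/2). Since e^(-u/2) > 0, the only critical point is u = 1.
h''(1) has the same sign as -1/2 < 0, so this is a local maximum.
h(1) = (2)·e^(-1/2) ≈ 1.2131.

1.2131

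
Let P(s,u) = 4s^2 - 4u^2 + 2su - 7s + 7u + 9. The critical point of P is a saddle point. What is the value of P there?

355/34

∂P/∂s = 8s + 2u - 7 = 0 and ∂P/∂u = 2s - 8u + 7 = 0, so (s, u) = (21/34, 35/34).
The Hessian has P_{ss} = 8, P_{uu} = -8, P_{su} = 2, giving D = -68 < 0, so the point is a saddle point.
P(21/34, 35/34) = 355/34.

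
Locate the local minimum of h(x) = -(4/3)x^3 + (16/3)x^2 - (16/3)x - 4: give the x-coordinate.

Critical points: h'(x) = -4x^2 + (32/3)x - 16/3 vanishes at x = 2/3, 2.
Since h''(x) = -8x + 32/3, we get h''(2/3) = 16/3 > 0 ⇒ local minimum; h''(2) = -16/3 < 0 ⇒ local maximum.
The local minimum is h(2/3) = -452/81.

2/3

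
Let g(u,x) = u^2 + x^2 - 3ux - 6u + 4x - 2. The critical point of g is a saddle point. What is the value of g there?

-6

∂g/∂u = 2u - 3x - 6 = 0 and ∂g/∂x = -3u + 2x + 4 = 0, so (u, x) = (0, -2).
The Hessian has g_{uu} = 2, g_{xx} = 2, g_{ux} = -3, giving D = -5 < 0, so the point is a saddle point.
g(0, -2) = -6.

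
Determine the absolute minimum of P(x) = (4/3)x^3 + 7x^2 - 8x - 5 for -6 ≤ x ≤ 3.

-85/12

Differentiating, P'(x) = 4x^2 + 14x - 8; which vanishes at x = -4 and x = 1/2.
Compare values at every candidate in [-6, 3]: P(-6) = 7,  P(-4) = 161/3,  P(1/2) = -85/12,  P(3) = 70.
So the minimum is P(1/2) = -85/12.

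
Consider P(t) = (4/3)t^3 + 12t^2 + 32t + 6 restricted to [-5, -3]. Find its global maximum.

-46/3

P'(t) = 4t^2 + 24t + 32, whose only zero in [-5, -3] is t = -4.
Evaluating at the critical points and endpoints: P(-5) = -62/3, P(-4) = -46/3, P(-3) = -18.
So the maximum is P(-4) = -46/3.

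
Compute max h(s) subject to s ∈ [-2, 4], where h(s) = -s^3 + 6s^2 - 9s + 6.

56

h'(s) = -3s^2 + 12s - 9, which vanishes at s = 1 and s = 3.
Compare values at every candidate in [-2, 4]: h(-2) = 56, h(1) = 2, h(3) = 6, h(4) = 2.
So the maximum is h(-2) = 56.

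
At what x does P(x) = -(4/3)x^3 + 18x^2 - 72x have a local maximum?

6

P'(x) = -4x^2 + 36x - 72. Setting P'(x) = 0 gives x ∈ {3, 6}.
Second-derivative test with P''(x) = -8x + 36: P''(3) = 12 > 0 ⇒ local minimum; P''(6) = -12 < 0 ⇒ local maximum.
The local maximum is P(6) = -72.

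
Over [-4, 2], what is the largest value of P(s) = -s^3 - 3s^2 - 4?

The derivative is -3s^2 - 6s, which vanishes at s = -2 and s = 0.
Candidates: P(-4) = 12, P(-2) = -8, P(0) = -4, P(2) = -24.
So the maximum is P(-4) = 12.

12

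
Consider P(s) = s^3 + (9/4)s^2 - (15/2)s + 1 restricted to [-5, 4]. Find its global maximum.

Differentiating, P'(s) = 3s^2 + (9/2)s - 15/2; which vanishes at s = -5/2 and s = 1.
Compare values at every candidate in [-5, 4]: P(-5) = -121/4,  P(-5/2) = 291/16,  P(1) = -13/4,  P(4) = 71.
Hence the absolute maximum is 71 at s = 4.

71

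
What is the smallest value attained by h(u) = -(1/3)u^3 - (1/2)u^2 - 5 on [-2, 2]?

The derivative is -u^2 - u, which vanishes at u = -1 and u = 0.
Candidates: h(-2) = -13/3,  h(-1) = -31/6,  h(0) = -5,  h(2) = -29/3.
So the minimum is h(2) = -29/3.

-29/3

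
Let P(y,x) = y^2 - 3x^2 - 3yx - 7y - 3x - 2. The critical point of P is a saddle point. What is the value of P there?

-39/7

∂P/∂y = 2y - 3x - 7 = 0 and ∂P/∂x = -3y - 6x - 3 = 0, so (y, x) = (11/7, -9/7).
The Hessian has P_{yy} = 2, P_{xx} = -6, P_{yx} = -3, giving D = -21 < 0, so the point is a saddle point.
P(11/7, -9/7) = -39/7.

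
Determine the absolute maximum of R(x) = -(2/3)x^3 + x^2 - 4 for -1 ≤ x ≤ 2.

Differentiating, R'(x) = -2x^2 + 2x; which vanishes at x = 0 and x = 1.
Evaluating at the critical points and endpoints: R(-1) = -7/3,  R(0) = -4,  R(1) = -11/3,  R(2) = -16/3.
Hence the absolute maximum is -7/3 at x = -1.

-7/3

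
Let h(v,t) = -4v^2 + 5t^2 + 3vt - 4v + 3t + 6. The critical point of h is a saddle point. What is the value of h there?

614/89

∂h/∂v = -8v + 3t - 4 = 0 and ∂h/∂t = 3v + 10t + 3 = 0, so (v, t) = (-49/89, -12/89).
The Hessian has h_{vv} = -8, h_{tt} = 10, h_{vt} = 3, giving D = -89 < 0, so the point is a saddle point.
h(-49/89, -12/89) = 614/89.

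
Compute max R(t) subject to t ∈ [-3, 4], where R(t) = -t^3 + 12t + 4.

Differentiating, R'(t) = -3t^2 + 12; which vanishes at t = -2 and t = 2.
Candidates: R(-3) = -5,  R(-2) = -12,  R(2) = 20,  R(4) = -12.
Hence the absolute maximum is 20 at t = 2.

20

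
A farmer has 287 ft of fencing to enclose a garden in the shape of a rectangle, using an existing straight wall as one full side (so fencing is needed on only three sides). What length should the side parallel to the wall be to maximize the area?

287/2

Let the sides perpendicular to the wall have length x and the parallel side y, so 2x + y = 287 and the area is A = xy = x(287 − 2x).
A'(x) = 287 − 4x = 0 gives x = 287/4, and A''(x) = −4 < 0 confirms a maximum.
Then y = 287 − 2·287/4 = 287/2 and A = 82369/8.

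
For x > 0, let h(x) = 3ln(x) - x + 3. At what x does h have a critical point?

h'(x) = 3/x − 1 = 0 gives x = 3.
h''(x) = -3/x², which is negative for x > 0, so this is a local maximum.
h(3) = 3·ln(3) - 3 + 3 ≈ 3.2958.

3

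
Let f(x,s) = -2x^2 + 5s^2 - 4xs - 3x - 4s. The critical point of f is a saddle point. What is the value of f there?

∂f/∂x = -4x - 4s - 3 = 0 and ∂f/∂s = -4x + 10s - 4 = 0, so (x, s) = (-23/28, 1/14).
The Hessian has f_{xx} = -4, f_{ss} = 10, f_{xs} = -4, giving D = -56 < 0, so the point is a saddle point.
f(-23/28, 1/14) = 61/56.

61/56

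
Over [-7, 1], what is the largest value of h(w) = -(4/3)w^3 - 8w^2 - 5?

181/3

The derivative is -4w^2 - 16w, which vanishes at w = -4 and w = 0.
Candidates: h(-7) = 181/3, h(-4) = -143/3, h(0) = -5, h(1) = -43/3.
Hence the absolute maximum is 181/3 at w = -7.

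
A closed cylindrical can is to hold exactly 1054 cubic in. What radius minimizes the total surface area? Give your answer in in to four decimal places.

With radius r and height h, πr²h = 1054 so h = 1054/(πr²), and S(r) = 2πr² + 2πrh = 2πr² + 2·1054/r.
S'(r) = 4πr − 2·1054/r² = 0 ⇒ r³ = 1054/(2π), so r ≈ 5.5151 and h = 2r ≈ 11.0302.
S''(r) = 4π + 4·1054/r³ > 0, so this is the minimum; S ≈ 573.3348.

5.5151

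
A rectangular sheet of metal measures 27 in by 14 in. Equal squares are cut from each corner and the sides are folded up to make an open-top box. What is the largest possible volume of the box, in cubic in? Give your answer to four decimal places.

504.1946

With cut size x, the volume is V(x) = x(27 − 2x)(14 − 2x) for 0 < x < 7.
V'(x) = 12x^2 − 164x + 378. Setting V'(x) = 0 gives x ≈ 2.9353 (the root in (0, 7)).
V''(x) = 24x − 164 is negative there, so this is the maximum; V ≈ 504.1946.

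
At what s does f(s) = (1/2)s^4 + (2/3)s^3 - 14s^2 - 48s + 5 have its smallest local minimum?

f'(s) = 2s^3 + 2s^2 - 28s - 48 = 0 at s = -3, -2, 4.
f''(s) = 6s^2 + 4s - 28. f''(-3) = 14 > 0 ⇒ local minimum; f''(-2) = -12 < 0 ⇒ local maximum; f''(4) = 84 > 0 ⇒ local minimum.
Thus f has its smallest local minimum at s = 4, with value -721/3.

4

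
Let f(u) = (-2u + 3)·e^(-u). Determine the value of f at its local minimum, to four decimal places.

f'(u) = (-2)·e^(-u) + (-2u + 3)·(-1)·e^(-u) = (2u - 5)·e^(-u). Since e^(-u) > 0, the only critical point is u = 5/2.
f''(5/2) has the same sign as 2 > 0, so this is a local minimum.
f(5/2) = (-2)·e^(-5/2) ≈ -0.1642.

-0.1642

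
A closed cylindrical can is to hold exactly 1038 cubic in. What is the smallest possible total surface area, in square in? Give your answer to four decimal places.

567.5177

With radius r and height h, πr²h = 1038 so h = 1038/(πr²), and S(r) = 2πr² + 2πrh = 2πr² + 2·1038/r.
S'(r) = 4πr − 2·1038/r² = 0 ⇒ r³ = 1038/(2π), so r ≈ 5.4871 and h = 2r ≈ 10.9741.
S''(r) = 4π + 4·1038/r³ > 0, so this is the minimum; S ≈ 567.5177.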